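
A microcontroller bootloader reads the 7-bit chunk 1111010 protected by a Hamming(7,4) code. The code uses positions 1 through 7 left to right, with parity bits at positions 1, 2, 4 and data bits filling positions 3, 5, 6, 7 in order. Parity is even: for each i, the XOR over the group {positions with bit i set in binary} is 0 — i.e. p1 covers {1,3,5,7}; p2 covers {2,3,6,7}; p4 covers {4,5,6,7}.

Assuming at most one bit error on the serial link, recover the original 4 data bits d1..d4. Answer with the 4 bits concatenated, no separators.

1010

s1 (pos 1,3,5,7): 1⊕1⊕0⊕0 = 0
s2 (pos 2,3,6,7): 1⊕1⊕1⊕0 = 1
s4 (pos 4,5,6,7): 1⊕0⊕1⊕0 = 0
Syndrome s4…s1 = 010 → error at position 2.
Flip position 2: 1111010 → 1011010
Read data bits from positions 3,5,6,7: 1010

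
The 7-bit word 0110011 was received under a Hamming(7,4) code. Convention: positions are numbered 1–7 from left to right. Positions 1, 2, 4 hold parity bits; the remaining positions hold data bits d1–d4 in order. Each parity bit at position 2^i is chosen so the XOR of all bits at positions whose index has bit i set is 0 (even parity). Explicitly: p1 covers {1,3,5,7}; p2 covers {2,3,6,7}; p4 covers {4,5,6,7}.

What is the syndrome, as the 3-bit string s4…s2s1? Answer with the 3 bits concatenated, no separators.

s1 (pos 1,3,5,7): 0⊕1⊕0⊕1 = 0
s2 (pos 2,3,6,7): 1⊕1⊕1⊕1 = 0
s4 (pos 4,5,6,7): 0⊕0⊕1⊕1 = 0
Syndrome s4…s1 = 000 → no error.

000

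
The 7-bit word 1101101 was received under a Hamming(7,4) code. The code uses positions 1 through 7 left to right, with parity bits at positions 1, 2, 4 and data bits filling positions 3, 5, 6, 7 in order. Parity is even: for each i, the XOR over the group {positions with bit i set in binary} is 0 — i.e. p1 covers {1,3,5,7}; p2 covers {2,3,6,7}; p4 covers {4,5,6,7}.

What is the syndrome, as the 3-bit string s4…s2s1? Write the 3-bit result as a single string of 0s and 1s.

s1 (pos 1,3,5,7): 1⊕0⊕1⊕1 = 1
s2 (pos 2,3,6,7): 1⊕0⊕0⊕1 = 0
s4 (pos 4,5,6,7): 1⊕1⊕0⊕1 = 1
Syndrome s4…s1 = 101 → error at position 5.

101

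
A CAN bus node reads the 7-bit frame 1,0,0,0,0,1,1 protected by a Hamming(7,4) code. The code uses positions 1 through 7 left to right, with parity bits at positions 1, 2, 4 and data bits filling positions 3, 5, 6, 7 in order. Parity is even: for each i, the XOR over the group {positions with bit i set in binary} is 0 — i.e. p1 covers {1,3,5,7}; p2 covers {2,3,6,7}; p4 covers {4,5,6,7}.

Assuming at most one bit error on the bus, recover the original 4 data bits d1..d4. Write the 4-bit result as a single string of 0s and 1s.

s1 (pos 1,3,5,7): 1⊕0⊕0⊕1 = 0
s2 (pos 2,3,6,7): 0⊕0⊕1⊕1 = 0
s4 (pos 4,5,6,7): 0⊕0⊕1⊕1 = 0
Syndrome s4…s1 = 000 → no error.
Read data bits from positions 3,5,6,7: 0011

0011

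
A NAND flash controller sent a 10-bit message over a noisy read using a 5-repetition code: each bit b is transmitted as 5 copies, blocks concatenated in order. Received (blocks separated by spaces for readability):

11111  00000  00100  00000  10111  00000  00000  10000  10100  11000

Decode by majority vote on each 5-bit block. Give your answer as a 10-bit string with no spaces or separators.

Block 1 (11111): 5 ones → 1
Block 2 (00000): 0 ones → 0
Block 3 (00100): 1 one → 0
Block 4 (00000): 0 ones → 0
Block 5 (10111): 4 ones → 1
Block 6 (00000): 0 ones → 0
Block 7 (00000): 0 ones → 0
Block 8 (10000): 1 one → 0
Block 9 (10100): 2 ones → 0
Block 10 (11000): 2 ones → 0

1000100000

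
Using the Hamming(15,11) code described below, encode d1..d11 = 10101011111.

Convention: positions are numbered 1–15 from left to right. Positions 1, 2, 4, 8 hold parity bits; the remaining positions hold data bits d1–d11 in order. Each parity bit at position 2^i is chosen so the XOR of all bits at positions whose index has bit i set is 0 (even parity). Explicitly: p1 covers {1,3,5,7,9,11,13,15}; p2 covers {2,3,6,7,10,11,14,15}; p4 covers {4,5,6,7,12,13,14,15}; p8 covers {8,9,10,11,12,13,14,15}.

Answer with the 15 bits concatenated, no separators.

Place data at non-parity positions: p1 p2 1 p4 0 1 0 p8 1 0 1 1 1 1 1
p1 (pos 1,3,5,7,9,11,13,15): XOR of data positions = 1⊕0⊕0⊕1⊕1⊕1⊕1 = 1
p2 (pos 2,3,6,7,10,11,14,15): XOR of data positions = 1⊕1⊕0⊕0⊕1⊕1⊕1 = 1
p4 (pos 4,5,6,7,12,13,14,15): XOR of data positions = 0⊕1⊕0⊕1⊕1⊕1⊕1 = 1
p8 (pos 8,9,10,11,12,13,14,15): XOR of data positions = 1⊕0⊕1⊕1⊕1⊕1⊕1 = 0
Codeword: 111101001011111

111101001011111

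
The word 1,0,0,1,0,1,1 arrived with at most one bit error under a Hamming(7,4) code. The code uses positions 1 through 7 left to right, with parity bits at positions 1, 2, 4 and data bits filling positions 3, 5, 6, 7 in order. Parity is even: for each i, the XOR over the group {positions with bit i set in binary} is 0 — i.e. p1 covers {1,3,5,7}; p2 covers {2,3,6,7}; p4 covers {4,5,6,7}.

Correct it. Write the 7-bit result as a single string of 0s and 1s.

1000011

s1 (pos 1,3,5,7): 1⊕0⊕0⊕1 = 0
s2 (pos 2,3,6,7): 0⊕0⊕1⊕1 = 0
s4 (pos 4,5,6,7): 1⊕0⊕1⊕1 = 1
Syndrome s4…s1 = 100 → error at position 4.
Flip position 4: 1001011 → 1000011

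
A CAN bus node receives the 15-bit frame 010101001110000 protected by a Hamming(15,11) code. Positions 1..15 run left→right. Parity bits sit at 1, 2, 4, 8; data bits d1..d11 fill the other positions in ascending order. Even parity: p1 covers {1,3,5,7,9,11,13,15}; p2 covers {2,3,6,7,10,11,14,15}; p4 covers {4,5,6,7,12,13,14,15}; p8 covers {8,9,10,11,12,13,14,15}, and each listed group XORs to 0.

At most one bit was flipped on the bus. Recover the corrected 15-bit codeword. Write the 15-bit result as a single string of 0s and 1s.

010101011110000

s1 (pos 1,3,5,7,9,11,13,15): 0⊕0⊕0⊕0⊕1⊕1⊕0⊕0 = 0
s2 (pos 2,3,6,7,10,11,14,15): 1⊕0⊕1⊕0⊕1⊕1⊕0⊕0 = 0
s4 (pos 4,5,6,7,12,13,14,15): 1⊕0⊕1⊕0⊕0⊕0⊕0⊕0 = 0
s8 (pos 8,9,10,11,12,13,14,15): 0⊕1⊕1⊕1⊕0⊕0⊕0⊕0 = 1
Syndrome s8…s1 = 1000 → error at position 8.
Flip position 8: 010101001110000 → 010101011110000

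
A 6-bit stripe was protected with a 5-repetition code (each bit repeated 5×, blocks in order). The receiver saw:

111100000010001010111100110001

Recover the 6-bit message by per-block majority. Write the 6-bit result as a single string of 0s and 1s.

100110

Block 1 (11110): 4 ones → 1
Block 2 (00000): 0 ones → 0
Block 3 (10001): 2 ones → 0
Block 4 (01011): 3 ones → 1
Block 5 (11001): 3 ones → 1
Block 6 (10001): 2 ones → 0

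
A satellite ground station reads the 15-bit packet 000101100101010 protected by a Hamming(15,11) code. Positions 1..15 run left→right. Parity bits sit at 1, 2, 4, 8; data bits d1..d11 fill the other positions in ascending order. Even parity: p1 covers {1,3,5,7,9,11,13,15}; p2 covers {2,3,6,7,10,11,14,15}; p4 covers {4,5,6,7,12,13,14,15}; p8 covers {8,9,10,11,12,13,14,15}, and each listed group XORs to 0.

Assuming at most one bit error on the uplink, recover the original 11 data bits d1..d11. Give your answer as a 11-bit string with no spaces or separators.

s1 (pos 1,3,5,7,9,11,13,15): 0⊕0⊕0⊕1⊕0⊕0⊕0⊕0 = 1
s2 (pos 2,3,6,7,10,11,14,15): 0⊕0⊕1⊕1⊕1⊕0⊕1⊕0 = 0
s4 (pos 4,5,6,7,12,13,14,15): 1⊕0⊕1⊕1⊕1⊕0⊕1⊕0 = 1
s8 (pos 8,9,10,11,12,13,14,15): 0⊕0⊕1⊕0⊕1⊕0⊕1⊕0 = 1
Syndrome s8…s1 = 1101 → error at position 13.
Flip position 13: 000101100101010 → 000101100101110
Read data bits from positions 3,5,6,7,9,10,11,12,13,14,15: 00110101110

00110101110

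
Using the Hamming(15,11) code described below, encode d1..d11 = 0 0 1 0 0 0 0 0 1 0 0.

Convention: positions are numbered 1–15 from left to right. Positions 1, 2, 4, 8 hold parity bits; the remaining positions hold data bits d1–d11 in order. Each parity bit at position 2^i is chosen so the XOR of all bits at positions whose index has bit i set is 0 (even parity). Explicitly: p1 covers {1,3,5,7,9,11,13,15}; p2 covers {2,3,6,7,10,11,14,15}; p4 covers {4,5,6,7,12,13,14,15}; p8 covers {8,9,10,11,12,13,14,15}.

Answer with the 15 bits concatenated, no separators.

110001010000100

Place data at non-parity positions: p1 p2 0 p4 0 1 0 p8 0 0 0 0 1 0 0
p1 (pos 1,3,5,7,9,11,13,15): XOR of data positions = 0⊕0⊕0⊕0⊕0⊕1⊕0 = 1
p2 (pos 2,3,6,7,10,11,14,15): XOR of data positions = 0⊕1⊕0⊕0⊕0⊕0⊕0 = 1
p4 (pos 4,5,6,7,12,13,14,15): XOR of data positions = 0⊕1⊕0⊕0⊕1⊕0⊕0 = 0
p8 (pos 8,9,10,11,12,13,14,15): XOR of data positions = 0⊕0⊕0⊕0⊕1⊕0⊕0 = 1
Codeword: 110001010000100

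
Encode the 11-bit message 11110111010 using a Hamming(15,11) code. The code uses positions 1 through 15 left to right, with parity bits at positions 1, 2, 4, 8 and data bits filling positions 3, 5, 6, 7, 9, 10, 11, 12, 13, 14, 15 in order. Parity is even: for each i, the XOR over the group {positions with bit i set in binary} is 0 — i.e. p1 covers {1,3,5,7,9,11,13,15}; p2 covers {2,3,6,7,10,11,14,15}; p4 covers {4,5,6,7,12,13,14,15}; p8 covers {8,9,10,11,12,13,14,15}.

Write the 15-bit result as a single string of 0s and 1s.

001111100111010

Place data at non-parity positions: p1 p2 1 p4 1 1 1 p8 0 1 1 1 0 1 0
p1 (pos 1,3,5,7,9,11,13,15): XOR of data positions = 1⊕1⊕1⊕0⊕1⊕0⊕0 = 0
p2 (pos 2,3,6,7,10,11,14,15): XOR of data positions = 1⊕1⊕1⊕1⊕1⊕1⊕0 = 0
p4 (pos 4,5,6,7,12,13,14,15): XOR of data positions = 1⊕1⊕1⊕1⊕0⊕1⊕0 = 1
p8 (pos 8,9,10,11,12,13,14,15): XOR of data positions = 0⊕1⊕1⊕1⊕0⊕1⊕0 = 0
Codeword: 001111100111010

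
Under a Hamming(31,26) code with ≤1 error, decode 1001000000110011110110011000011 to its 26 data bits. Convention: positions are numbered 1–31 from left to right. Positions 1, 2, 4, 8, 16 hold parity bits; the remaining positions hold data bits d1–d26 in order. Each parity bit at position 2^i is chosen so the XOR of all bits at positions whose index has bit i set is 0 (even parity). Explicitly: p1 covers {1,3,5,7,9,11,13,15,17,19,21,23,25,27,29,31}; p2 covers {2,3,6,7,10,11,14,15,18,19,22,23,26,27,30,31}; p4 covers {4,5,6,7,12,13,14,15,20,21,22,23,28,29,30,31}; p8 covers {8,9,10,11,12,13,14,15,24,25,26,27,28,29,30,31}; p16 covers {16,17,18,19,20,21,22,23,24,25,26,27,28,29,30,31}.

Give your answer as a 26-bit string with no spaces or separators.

s1 (pos 1,3,5,7,9,11,13,15,17,19,21,23,25,27,29,31): 1⊕0⊕0⊕0⊕0⊕1⊕0⊕1⊕1⊕0⊕1⊕0⊕1⊕0⊕0⊕1 = 1
s2 (pos 2,3,6,7,10,11,14,15,18,19,22,23,26,27,30,31): 0⊕0⊕0⊕0⊕0⊕1⊕0⊕1⊕1⊕0⊕0⊕0⊕0⊕0⊕1⊕1 = 1
s4 (pos 4,5,6,7,12,13,14,15,20,21,22,23,28,29,30,31): 1⊕0⊕0⊕0⊕1⊕0⊕0⊕1⊕1⊕1⊕0⊕0⊕0⊕0⊕1⊕1 = 1
s8 (pos 8,9,10,11,12,13,14,15,24,25,26,27,28,29,30,31): 0⊕0⊕0⊕1⊕1⊕0⊕0⊕1⊕1⊕1⊕0⊕0⊕0⊕0⊕1⊕1 = 1
s16 (pos 16,17,18,19,20,21,22,23,24,25,26,27,28,29,30,31): 1⊕1⊕1⊕0⊕1⊕1⊕0⊕0⊕1⊕1⊕0⊕0⊕0⊕0⊕1⊕1 = 1
Syndrome s16…s1 = 11111 → error at position 31.
Flip position 31: 1001000000110011110110011000011 → 1001000000110011110110011000010
Read data bits from positions 3,5,6,7,9,10,11,12,13,14,15,17,18,19,20,21,22,23,24,25,26,27,28,29,30,31: 00000011001110110011000010

00000011001110110011000010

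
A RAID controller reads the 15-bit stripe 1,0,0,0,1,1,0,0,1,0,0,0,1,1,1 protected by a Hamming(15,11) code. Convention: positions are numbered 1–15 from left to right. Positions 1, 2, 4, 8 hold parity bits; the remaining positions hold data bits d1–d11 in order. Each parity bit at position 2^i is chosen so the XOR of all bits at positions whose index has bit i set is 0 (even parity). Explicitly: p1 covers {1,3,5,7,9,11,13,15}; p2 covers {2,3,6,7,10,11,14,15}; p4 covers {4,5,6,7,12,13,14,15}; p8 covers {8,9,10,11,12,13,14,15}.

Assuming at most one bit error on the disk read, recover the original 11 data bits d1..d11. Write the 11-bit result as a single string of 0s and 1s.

01111000111

s1 (pos 1,3,5,7,9,11,13,15): 1⊕0⊕1⊕0⊕1⊕0⊕1⊕1 = 1
s2 (pos 2,3,6,7,10,11,14,15): 0⊕0⊕1⊕0⊕0⊕0⊕1⊕1 = 1
s4 (pos 4,5,6,7,12,13,14,15): 0⊕1⊕1⊕0⊕0⊕1⊕1⊕1 = 1
s8 (pos 8,9,10,11,12,13,14,15): 0⊕1⊕0⊕0⊕0⊕1⊕1⊕1 = 0
Syndrome s8…s1 = 0111 → error at position 7.
Flip position 7: 100011001000111 → 100011101000111
Read data bits from positions 3,5,6,7,9,10,11,12,13,14,15: 01111000111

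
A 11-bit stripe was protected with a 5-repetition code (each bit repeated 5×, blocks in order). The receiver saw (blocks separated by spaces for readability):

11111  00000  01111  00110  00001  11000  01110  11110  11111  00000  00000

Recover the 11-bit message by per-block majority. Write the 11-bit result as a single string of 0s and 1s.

Block 1 (11111): 5 ones → 1
Block 2 (00000): 0 ones → 0
Block 3 (01111): 4 ones → 1
Block 4 (00110): 2 ones → 0
Block 5 (00001): 1 one → 0
Block 6 (11000): 2 ones → 0
Block 7 (01110): 3 ones → 1
Block 8 (11110): 4 ones → 1
Block 9 (11111): 5 ones → 1
Block 10 (00000): 0 ones → 0
Block 11 (00000): 0 ones → 0

10100011100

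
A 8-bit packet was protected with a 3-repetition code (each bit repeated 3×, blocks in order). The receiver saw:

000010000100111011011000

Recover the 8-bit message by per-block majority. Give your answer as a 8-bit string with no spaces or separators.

00001110

Block 1 (000): 0 ones → 0
Block 2 (010): 1 one → 0
Block 3 (000): 0 ones → 0
Block 4 (100): 1 one → 0
Block 5 (111): 3 ones → 1
Block 6 (011): 2 ones → 1
Block 7 (011): 2 ones → 1
Block 8 (000): 0 ones → 0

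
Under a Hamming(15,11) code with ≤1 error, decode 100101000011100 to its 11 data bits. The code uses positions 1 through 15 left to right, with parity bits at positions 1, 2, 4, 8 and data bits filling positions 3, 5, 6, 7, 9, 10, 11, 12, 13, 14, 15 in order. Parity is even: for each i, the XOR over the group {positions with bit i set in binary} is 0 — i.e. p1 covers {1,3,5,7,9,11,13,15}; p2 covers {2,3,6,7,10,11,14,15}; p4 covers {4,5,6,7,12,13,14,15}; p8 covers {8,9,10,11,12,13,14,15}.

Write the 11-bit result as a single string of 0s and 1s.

s1 (pos 1,3,5,7,9,11,13,15): 1⊕0⊕0⊕0⊕0⊕1⊕1⊕0 = 1
s2 (pos 2,3,6,7,10,11,14,15): 0⊕0⊕1⊕0⊕0⊕1⊕0⊕0 = 0
s4 (pos 4,5,6,7,12,13,14,15): 1⊕0⊕1⊕0⊕1⊕1⊕0⊕0 = 0
s8 (pos 8,9,10,11,12,13,14,15): 0⊕0⊕0⊕1⊕1⊕1⊕0⊕0 = 1
Syndrome s8…s1 = 1001 → error at position 9.
Flip position 9: 100101000011100 → 100101001011100
Read data bits from positions 3,5,6,7,9,10,11,12,13,14,15: 00101011100

00101011100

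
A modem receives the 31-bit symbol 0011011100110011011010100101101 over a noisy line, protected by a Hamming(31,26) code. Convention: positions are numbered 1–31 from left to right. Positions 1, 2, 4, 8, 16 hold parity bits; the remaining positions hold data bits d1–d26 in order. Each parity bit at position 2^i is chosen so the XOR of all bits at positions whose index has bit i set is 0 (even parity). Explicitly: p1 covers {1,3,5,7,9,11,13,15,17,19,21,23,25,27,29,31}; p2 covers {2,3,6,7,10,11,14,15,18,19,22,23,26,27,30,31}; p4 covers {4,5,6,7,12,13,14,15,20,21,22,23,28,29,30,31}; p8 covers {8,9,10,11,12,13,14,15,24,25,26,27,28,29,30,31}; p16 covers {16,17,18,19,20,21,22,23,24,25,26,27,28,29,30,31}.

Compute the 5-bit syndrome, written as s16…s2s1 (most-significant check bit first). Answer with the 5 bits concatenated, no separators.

10001

s1 (pos 1,3,5,7,9,11,13,15,17,19,21,23,25,27,29,31): 0⊕1⊕0⊕1⊕0⊕1⊕0⊕1⊕0⊕1⊕1⊕1⊕0⊕0⊕1⊕1 = 1
s2 (pos 2,3,6,7,10,11,14,15,18,19,22,23,26,27,30,31): 0⊕1⊕1⊕1⊕0⊕1⊕0⊕1⊕1⊕1⊕0⊕1⊕1⊕0⊕0⊕1 = 0
s4 (pos 4,5,6,7,12,13,14,15,20,21,22,23,28,29,30,31): 1⊕0⊕1⊕1⊕1⊕0⊕0⊕1⊕0⊕1⊕0⊕1⊕1⊕1⊕0⊕1 = 0
s8 (pos 8,9,10,11,12,13,14,15,24,25,26,27,28,29,30,31): 1⊕0⊕0⊕1⊕1⊕0⊕0⊕1⊕0⊕0⊕1⊕0⊕1⊕1⊕0⊕1 = 0
s16 (pos 16,17,18,19,20,21,22,23,24,25,26,27,28,29,30,31): 1⊕0⊕1⊕1⊕0⊕1⊕0⊕1⊕0⊕0⊕1⊕0⊕1⊕1⊕0⊕1 = 1
Syndrome s16…s1 = 10001 → error at position 17.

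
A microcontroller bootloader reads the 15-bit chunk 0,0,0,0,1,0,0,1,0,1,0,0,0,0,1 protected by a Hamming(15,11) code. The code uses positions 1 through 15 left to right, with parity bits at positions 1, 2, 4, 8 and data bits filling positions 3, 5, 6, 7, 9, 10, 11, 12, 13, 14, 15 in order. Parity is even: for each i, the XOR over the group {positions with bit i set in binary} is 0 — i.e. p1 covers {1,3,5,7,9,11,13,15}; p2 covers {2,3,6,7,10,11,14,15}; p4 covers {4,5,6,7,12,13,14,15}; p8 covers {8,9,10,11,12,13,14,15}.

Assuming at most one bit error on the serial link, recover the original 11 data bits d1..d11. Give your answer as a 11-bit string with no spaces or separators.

s1 (pos 1,3,5,7,9,11,13,15): 0⊕0⊕1⊕0⊕0⊕0⊕0⊕1 = 0
s2 (pos 2,3,6,7,10,11,14,15): 0⊕0⊕0⊕0⊕1⊕0⊕0⊕1 = 0
s4 (pos 4,5,6,7,12,13,14,15): 0⊕1⊕0⊕0⊕0⊕0⊕0⊕1 = 0
s8 (pos 8,9,10,11,12,13,14,15): 1⊕0⊕1⊕0⊕0⊕0⊕0⊕1 = 1
Syndrome s8…s1 = 1000 → error at position 8.
Flip position 8: 000010010100001 → 000010000100001
Read data bits from positions 3,5,6,7,9,10,11,12,13,14,15: 01000100001

01000100001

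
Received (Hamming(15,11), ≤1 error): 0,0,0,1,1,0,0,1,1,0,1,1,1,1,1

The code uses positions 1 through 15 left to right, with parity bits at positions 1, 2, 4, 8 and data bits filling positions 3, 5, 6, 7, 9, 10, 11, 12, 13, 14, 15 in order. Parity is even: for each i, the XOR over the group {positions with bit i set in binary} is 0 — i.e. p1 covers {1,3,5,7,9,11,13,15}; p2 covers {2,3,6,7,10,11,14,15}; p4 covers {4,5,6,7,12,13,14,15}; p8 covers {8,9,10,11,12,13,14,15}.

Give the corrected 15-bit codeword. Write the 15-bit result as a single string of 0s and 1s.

000110011001111

s1 (pos 1,3,5,7,9,11,13,15): 0⊕0⊕1⊕0⊕1⊕1⊕1⊕1 = 1
s2 (pos 2,3,6,7,10,11,14,15): 0⊕0⊕0⊕0⊕0⊕1⊕1⊕1 = 1
s4 (pos 4,5,6,7,12,13,14,15): 1⊕1⊕0⊕0⊕1⊕1⊕1⊕1 = 0
s8 (pos 8,9,10,11,12,13,14,15): 1⊕1⊕0⊕1⊕1⊕1⊕1⊕1 = 1
Syndrome s8…s1 = 1011 → error at position 11.
Flip position 11: 000110011011111 → 000110011001111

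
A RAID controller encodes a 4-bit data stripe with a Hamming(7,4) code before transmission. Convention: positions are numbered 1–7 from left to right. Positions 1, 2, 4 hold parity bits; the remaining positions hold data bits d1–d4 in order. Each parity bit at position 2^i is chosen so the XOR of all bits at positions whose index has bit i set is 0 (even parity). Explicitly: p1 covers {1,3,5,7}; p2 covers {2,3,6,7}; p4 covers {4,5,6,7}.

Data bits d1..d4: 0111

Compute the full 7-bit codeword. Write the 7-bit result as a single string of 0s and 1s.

Place data at non-parity positions: p1 p2 0 p4 1 1 1
p1 (pos 1,3,5,7): XOR of data positions = 0⊕1⊕1 = 0
p2 (pos 2,3,6,7): XOR of data positions = 0⊕1⊕1 = 0
p4 (pos 4,5,6,7): XOR of data positions = 1⊕1⊕1 = 1
Codeword: 0001111

0001111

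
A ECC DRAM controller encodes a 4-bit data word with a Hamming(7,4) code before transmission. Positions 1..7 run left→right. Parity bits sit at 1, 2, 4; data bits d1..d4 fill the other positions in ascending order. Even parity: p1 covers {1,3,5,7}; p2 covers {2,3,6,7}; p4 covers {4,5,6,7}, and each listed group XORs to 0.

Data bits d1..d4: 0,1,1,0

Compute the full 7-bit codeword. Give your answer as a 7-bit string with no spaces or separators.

Place data at non-parity positions: p1 p2 0 p4 1 1 0
p1 (pos 1,3,5,7): XOR of data positions = 0⊕1⊕0 = 1
p2 (pos 2,3,6,7): XOR of data positions = 0⊕1⊕0 = 1
p4 (pos 4,5,6,7): XOR of data positions = 1⊕1⊕0 = 0
Codeword: 1100110

1100110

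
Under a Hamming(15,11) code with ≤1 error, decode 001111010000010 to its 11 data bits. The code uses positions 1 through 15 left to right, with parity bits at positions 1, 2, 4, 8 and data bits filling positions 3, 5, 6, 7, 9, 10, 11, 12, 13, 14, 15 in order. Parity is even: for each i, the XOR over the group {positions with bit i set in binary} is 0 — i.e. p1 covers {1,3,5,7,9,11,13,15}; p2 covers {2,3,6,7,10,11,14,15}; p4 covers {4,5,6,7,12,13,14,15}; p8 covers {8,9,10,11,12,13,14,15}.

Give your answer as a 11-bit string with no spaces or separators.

11100000010

s1 (pos 1,3,5,7,9,11,13,15): 0⊕1⊕1⊕0⊕0⊕0⊕0⊕0 = 0
s2 (pos 2,3,6,7,10,11,14,15): 0⊕1⊕1⊕0⊕0⊕0⊕1⊕0 = 1
s4 (pos 4,5,6,7,12,13,14,15): 1⊕1⊕1⊕0⊕0⊕0⊕1⊕0 = 0
s8 (pos 8,9,10,11,12,13,14,15): 1⊕0⊕0⊕0⊕0⊕0⊕1⊕0 = 0
Syndrome s8…s1 = 0010 → error at position 2.
Flip position 2: 001111010000010 → 011111010000010
Read data bits from positions 3,5,6,7,9,10,11,12,13,14,15: 11100000010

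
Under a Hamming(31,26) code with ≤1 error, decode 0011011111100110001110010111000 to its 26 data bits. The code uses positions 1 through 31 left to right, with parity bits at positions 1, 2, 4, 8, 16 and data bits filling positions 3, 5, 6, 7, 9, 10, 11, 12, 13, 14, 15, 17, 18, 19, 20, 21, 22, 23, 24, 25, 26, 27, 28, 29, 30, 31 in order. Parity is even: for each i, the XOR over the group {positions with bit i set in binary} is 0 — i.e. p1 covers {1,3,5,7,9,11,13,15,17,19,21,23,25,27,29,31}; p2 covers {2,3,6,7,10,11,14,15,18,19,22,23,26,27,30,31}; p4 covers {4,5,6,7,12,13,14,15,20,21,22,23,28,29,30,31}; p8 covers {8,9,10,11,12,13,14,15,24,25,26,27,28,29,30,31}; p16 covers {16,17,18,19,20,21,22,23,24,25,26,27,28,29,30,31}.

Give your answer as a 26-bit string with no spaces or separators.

s1 (pos 1,3,5,7,9,11,13,15,17,19,21,23,25,27,29,31): 0⊕1⊕0⊕1⊕1⊕1⊕0⊕1⊕0⊕1⊕1⊕0⊕0⊕1⊕0⊕0 = 0
s2 (pos 2,3,6,7,10,11,14,15,18,19,22,23,26,27,30,31): 0⊕1⊕1⊕1⊕1⊕1⊕1⊕1⊕0⊕1⊕0⊕0⊕1⊕1⊕0⊕0 = 0
s4 (pos 4,5,6,7,12,13,14,15,20,21,22,23,28,29,30,31): 1⊕0⊕1⊕1⊕0⊕0⊕1⊕1⊕1⊕1⊕0⊕0⊕1⊕0⊕0⊕0 = 0
s8 (pos 8,9,10,11,12,13,14,15,24,25,26,27,28,29,30,31): 1⊕1⊕1⊕1⊕0⊕0⊕1⊕1⊕1⊕0⊕1⊕1⊕1⊕0⊕0⊕0 = 0
s16 (pos 16,17,18,19,20,21,22,23,24,25,26,27,28,29,30,31): 0⊕0⊕0⊕1⊕1⊕1⊕0⊕0⊕1⊕0⊕1⊕1⊕1⊕0⊕0⊕0 = 1
Syndrome s16…s1 = 10000 → error at position 16.
Flip position 16: 0011011111100110001110010111000 → 0011011111100111001110010111000
Read data bits from positions 3,5,6,7,9,10,11,12,13,14,15,17,18,19,20,21,22,23,24,25,26,27,28,29,30,31: 10111110011001110010111000

10111110011001110010111000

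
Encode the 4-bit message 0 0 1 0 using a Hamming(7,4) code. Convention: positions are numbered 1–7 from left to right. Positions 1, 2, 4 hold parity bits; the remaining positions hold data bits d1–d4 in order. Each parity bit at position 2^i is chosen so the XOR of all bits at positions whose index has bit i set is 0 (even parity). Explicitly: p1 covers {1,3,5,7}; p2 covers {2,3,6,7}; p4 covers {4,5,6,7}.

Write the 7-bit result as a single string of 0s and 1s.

Place data at non-parity positions: p1 p2 0 p4 0 1 0
p1 (pos 1,3,5,7): XOR of data positions = 0⊕0⊕0 = 0
p2 (pos 2,3,6,7): XOR of data positions = 0⊕1⊕0 = 1
p4 (pos 4,5,6,7): XOR of data positions = 0⊕1⊕0 = 1
Codeword: 0101010

0101010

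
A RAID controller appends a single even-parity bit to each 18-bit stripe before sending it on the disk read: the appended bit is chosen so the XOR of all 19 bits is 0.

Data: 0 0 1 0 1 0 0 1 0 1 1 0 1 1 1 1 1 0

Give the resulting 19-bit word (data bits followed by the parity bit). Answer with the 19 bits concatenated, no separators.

0010100101101111100

XOR of the 18 data bits: 0⊕0⊕1⊕0⊕1⊕0⊕0⊕1⊕0⊕1⊕1⊕0⊕1⊕1⊕1⊕1⊕1⊕0 = 0
Parity bit = 0 (so all 19 bits XOR to 0).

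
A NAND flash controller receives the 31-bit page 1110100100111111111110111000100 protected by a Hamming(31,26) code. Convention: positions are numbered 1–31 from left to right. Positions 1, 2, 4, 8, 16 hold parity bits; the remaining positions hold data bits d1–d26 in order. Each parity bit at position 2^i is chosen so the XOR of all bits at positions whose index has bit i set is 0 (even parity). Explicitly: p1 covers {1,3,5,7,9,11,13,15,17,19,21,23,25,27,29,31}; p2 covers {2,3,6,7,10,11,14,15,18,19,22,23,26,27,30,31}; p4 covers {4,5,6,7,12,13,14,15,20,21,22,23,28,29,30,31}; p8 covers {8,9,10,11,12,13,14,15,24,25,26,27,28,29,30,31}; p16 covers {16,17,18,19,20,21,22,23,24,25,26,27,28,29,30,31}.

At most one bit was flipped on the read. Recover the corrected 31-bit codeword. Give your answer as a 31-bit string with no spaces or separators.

1110100100101111111110111000100

s1 (pos 1,3,5,7,9,11,13,15,17,19,21,23,25,27,29,31): 1⊕1⊕1⊕0⊕0⊕1⊕1⊕1⊕1⊕1⊕1⊕1⊕1⊕0⊕1⊕0 = 0
s2 (pos 2,3,6,7,10,11,14,15,18,19,22,23,26,27,30,31): 1⊕1⊕0⊕0⊕0⊕1⊕1⊕1⊕1⊕1⊕0⊕1⊕0⊕0⊕0⊕0 = 0
s4 (pos 4,5,6,7,12,13,14,15,20,21,22,23,28,29,30,31): 0⊕1⊕0⊕0⊕1⊕1⊕1⊕1⊕1⊕1⊕0⊕1⊕0⊕1⊕0⊕0 = 1
s8 (pos 8,9,10,11,12,13,14,15,24,25,26,27,28,29,30,31): 1⊕0⊕0⊕1⊕1⊕1⊕1⊕1⊕1⊕1⊕0⊕0⊕0⊕1⊕0⊕0 = 1
s16 (pos 16,17,18,19,20,21,22,23,24,25,26,27,28,29,30,31): 1⊕1⊕1⊕1⊕1⊕1⊕0⊕1⊕1⊕1⊕0⊕0⊕0⊕1⊕0⊕0 = 0
Syndrome s16…s1 = 01100 → error at position 12.
Flip position 12: 1110100100111111111110111000100 → 1110100100101111111110111000100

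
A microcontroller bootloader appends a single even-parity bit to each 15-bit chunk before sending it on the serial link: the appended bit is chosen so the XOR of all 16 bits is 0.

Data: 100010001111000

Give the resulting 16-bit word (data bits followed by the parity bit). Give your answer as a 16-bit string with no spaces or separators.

1000100011110000

XOR of the 15 data bits: 1⊕0⊕0⊕0⊕1⊕0⊕0⊕0⊕1⊕1⊕1⊕1⊕0⊕0⊕0 = 0
Parity bit = 0 (so all 16 bits XOR to 0).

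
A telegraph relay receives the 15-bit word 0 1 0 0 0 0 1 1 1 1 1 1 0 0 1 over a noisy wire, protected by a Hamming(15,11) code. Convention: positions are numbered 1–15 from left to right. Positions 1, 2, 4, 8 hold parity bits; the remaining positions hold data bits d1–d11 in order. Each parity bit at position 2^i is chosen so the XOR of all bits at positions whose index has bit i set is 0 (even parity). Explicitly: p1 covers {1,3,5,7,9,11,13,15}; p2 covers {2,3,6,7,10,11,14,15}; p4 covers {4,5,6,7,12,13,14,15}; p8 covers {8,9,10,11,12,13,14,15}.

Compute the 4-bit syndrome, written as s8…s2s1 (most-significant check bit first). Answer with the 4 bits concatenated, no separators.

s1 (pos 1,3,5,7,9,11,13,15): 0⊕0⊕0⊕1⊕1⊕1⊕0⊕1 = 0
s2 (pos 2,3,6,7,10,11,14,15): 1⊕0⊕0⊕1⊕1⊕1⊕0⊕1 = 1
s4 (pos 4,5,6,7,12,13,14,15): 0⊕0⊕0⊕1⊕1⊕0⊕0⊕1 = 1
s8 (pos 8,9,10,11,12,13,14,15): 1⊕1⊕1⊕1⊕1⊕0⊕0⊕1 = 0
Syndrome s8…s1 = 0110 → error at position 6.

0110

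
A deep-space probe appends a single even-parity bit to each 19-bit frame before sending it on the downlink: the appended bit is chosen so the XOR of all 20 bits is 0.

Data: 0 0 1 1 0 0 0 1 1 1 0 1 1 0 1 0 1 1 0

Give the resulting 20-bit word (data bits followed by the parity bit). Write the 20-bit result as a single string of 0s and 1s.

00110001110110101100

XOR of the 19 data bits: 0⊕0⊕1⊕1⊕0⊕0⊕0⊕1⊕1⊕1⊕0⊕1⊕1⊕0⊕1⊕0⊕1⊕1⊕0 = 0
Parity bit = 0 (so all 20 bits XOR to 0).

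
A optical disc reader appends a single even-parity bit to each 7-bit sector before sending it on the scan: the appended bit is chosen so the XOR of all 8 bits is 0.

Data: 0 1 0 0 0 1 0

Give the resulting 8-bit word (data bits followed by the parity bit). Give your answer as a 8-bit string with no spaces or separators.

01000100

XOR of the 7 data bits: 0⊕1⊕0⊕0⊕0⊕1⊕0 = 0
Parity bit = 0 (so all 8 bits XOR to 0).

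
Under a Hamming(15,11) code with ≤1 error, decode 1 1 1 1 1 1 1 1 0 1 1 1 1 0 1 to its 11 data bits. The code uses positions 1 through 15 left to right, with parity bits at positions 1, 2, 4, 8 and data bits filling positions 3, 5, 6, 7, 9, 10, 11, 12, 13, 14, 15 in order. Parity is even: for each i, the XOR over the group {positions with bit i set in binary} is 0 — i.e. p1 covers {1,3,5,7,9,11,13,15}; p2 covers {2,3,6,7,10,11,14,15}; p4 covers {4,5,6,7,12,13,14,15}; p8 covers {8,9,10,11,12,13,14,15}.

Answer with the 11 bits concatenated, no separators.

s1 (pos 1,3,5,7,9,11,13,15): 1⊕1⊕1⊕1⊕0⊕1⊕1⊕1 = 1
s2 (pos 2,3,6,7,10,11,14,15): 1⊕1⊕1⊕1⊕1⊕1⊕0⊕1 = 1
s4 (pos 4,5,6,7,12,13,14,15): 1⊕1⊕1⊕1⊕1⊕1⊕0⊕1 = 1
s8 (pos 8,9,10,11,12,13,14,15): 1⊕0⊕1⊕1⊕1⊕1⊕0⊕1 = 0
Syndrome s8…s1 = 0111 → error at position 7.
Flip position 7: 111111110111101 → 111111010111101
Read data bits from positions 3,5,6,7,9,10,11,12,13,14,15: 11100111101

11100111101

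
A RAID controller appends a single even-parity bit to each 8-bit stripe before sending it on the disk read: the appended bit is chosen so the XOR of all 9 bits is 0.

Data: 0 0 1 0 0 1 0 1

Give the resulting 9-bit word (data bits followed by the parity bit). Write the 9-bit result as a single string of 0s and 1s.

001001011

XOR of the 8 data bits: 0⊕0⊕1⊕0⊕0⊕1⊕0⊕1 = 1
Parity bit = 1 (so all 9 bits XOR to 0).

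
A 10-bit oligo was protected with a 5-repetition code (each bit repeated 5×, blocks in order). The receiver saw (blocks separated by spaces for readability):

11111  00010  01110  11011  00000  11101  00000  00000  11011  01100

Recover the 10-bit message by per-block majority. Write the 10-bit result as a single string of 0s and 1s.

1011010010

Block 1 (11111): 5 ones → 1
Block 2 (00010): 1 one → 0
Block 3 (01110): 3 ones → 1
Block 4 (11011): 4 ones → 1
Block 5 (00000): 0 ones → 0
Block 6 (11101): 4 ones → 1
Block 7 (00000): 0 ones → 0
Block 8 (00000): 0 ones → 0
Block 9 (11011): 4 ones → 1
Block 10 (01100): 2 ones → 0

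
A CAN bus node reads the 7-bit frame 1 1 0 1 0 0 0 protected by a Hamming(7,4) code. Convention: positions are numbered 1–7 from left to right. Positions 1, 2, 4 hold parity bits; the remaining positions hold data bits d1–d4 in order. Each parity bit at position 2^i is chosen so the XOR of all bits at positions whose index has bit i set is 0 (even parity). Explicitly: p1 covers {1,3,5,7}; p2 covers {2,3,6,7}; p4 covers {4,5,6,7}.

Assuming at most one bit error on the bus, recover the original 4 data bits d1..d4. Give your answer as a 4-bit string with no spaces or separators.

s1 (pos 1,3,5,7): 1⊕0⊕0⊕0 = 1
s2 (pos 2,3,6,7): 1⊕0⊕0⊕0 = 1
s4 (pos 4,5,6,7): 1⊕0⊕0⊕0 = 1
Syndrome s4…s1 = 111 → error at position 7.
Flip position 7: 1101000 → 1101001
Read data bits from positions 3,5,6,7: 0001

0001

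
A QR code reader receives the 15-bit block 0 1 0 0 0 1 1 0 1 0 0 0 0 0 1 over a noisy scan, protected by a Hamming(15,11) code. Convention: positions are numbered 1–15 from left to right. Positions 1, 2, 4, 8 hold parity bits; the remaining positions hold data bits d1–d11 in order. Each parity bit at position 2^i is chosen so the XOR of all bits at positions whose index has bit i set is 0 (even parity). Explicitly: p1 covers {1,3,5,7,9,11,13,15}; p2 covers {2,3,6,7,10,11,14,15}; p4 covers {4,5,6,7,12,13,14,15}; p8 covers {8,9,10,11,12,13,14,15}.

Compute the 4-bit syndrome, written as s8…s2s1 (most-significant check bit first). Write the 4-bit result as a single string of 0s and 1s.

s1 (pos 1,3,5,7,9,11,13,15): 0⊕0⊕0⊕1⊕1⊕0⊕0⊕1 = 1
s2 (pos 2,3,6,7,10,11,14,15): 1⊕0⊕1⊕1⊕0⊕0⊕0⊕1 = 0
s4 (pos 4,5,6,7,12,13,14,15): 0⊕0⊕1⊕1⊕0⊕0⊕0⊕1 = 1
s8 (pos 8,9,10,11,12,13,14,15): 0⊕1⊕0⊕0⊕0⊕0⊕0⊕1 = 0
Syndrome s8…s1 = 0101 → error at position 5.

0101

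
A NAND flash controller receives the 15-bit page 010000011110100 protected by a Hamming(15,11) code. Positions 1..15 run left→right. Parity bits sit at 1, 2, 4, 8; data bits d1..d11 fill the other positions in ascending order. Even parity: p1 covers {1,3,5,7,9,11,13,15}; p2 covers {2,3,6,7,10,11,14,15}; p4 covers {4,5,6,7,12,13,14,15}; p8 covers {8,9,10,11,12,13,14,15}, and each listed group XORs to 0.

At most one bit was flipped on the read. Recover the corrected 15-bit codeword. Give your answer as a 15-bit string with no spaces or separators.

s1 (pos 1,3,5,7,9,11,13,15): 0⊕0⊕0⊕0⊕1⊕1⊕1⊕0 = 1
s2 (pos 2,3,6,7,10,11,14,15): 1⊕0⊕0⊕0⊕1⊕1⊕0⊕0 = 1
s4 (pos 4,5,6,7,12,13,14,15): 0⊕0⊕0⊕0⊕0⊕1⊕0⊕0 = 1
s8 (pos 8,9,10,11,12,13,14,15): 1⊕1⊕1⊕1⊕0⊕1⊕0⊕0 = 1
Syndrome s8…s1 = 1111 → error at position 15.
Flip position 15: 010000011110100 → 010000011110101

010000011110101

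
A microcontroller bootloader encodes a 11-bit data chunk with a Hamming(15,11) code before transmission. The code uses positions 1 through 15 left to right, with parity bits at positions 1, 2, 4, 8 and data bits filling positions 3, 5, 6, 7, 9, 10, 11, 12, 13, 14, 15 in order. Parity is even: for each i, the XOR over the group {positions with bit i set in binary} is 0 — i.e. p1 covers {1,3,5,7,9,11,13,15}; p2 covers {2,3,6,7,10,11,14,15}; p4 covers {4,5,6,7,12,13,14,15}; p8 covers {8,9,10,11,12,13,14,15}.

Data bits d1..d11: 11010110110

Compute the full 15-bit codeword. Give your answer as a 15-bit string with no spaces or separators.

Place data at non-parity positions: p1 p2 1 p4 1 0 1 p8 0 1 1 0 1 1 0
p1 (pos 1,3,5,7,9,11,13,15): XOR of data positions = 1⊕1⊕1⊕0⊕1⊕1⊕0 = 1
p2 (pos 2,3,6,7,10,11,14,15): XOR of data positions = 1⊕0⊕1⊕1⊕1⊕1⊕0 = 1
p4 (pos 4,5,6,7,12,13,14,15): XOR of data positions = 1⊕0⊕1⊕0⊕1⊕1⊕0 = 0
p8 (pos 8,9,10,11,12,13,14,15): XOR of data positions = 0⊕1⊕1⊕0⊕1⊕1⊕0 = 0
Codeword: 111010100110110

111010100110110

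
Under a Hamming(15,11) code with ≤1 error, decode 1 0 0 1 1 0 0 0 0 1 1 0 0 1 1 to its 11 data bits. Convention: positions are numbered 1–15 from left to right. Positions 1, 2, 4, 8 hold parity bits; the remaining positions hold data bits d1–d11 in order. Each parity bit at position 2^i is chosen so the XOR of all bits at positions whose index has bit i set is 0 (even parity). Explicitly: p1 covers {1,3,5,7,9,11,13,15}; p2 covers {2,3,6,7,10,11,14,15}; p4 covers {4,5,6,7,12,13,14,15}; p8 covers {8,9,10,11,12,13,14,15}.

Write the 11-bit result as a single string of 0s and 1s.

01000110011

s1 (pos 1,3,5,7,9,11,13,15): 1⊕0⊕1⊕0⊕0⊕1⊕0⊕1 = 0
s2 (pos 2,3,6,7,10,11,14,15): 0⊕0⊕0⊕0⊕1⊕1⊕1⊕1 = 0
s4 (pos 4,5,6,7,12,13,14,15): 1⊕1⊕0⊕0⊕0⊕0⊕1⊕1 = 0
s8 (pos 8,9,10,11,12,13,14,15): 0⊕0⊕1⊕1⊕0⊕0⊕1⊕1 = 0
Syndrome s8…s1 = 0000 → no error.
Read data bits from positions 3,5,6,7,9,10,11,12,13,14,15: 01000110011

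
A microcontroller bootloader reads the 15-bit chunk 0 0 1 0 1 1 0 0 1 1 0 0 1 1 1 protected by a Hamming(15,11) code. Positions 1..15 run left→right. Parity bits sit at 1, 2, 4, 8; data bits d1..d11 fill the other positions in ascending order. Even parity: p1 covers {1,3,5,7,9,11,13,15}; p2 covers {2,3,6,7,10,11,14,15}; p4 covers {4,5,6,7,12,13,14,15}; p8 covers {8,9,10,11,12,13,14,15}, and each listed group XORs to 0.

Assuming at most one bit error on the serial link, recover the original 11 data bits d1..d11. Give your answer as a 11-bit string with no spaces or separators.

s1 (pos 1,3,5,7,9,11,13,15): 0⊕1⊕1⊕0⊕1⊕0⊕1⊕1 = 1
s2 (pos 2,3,6,7,10,11,14,15): 0⊕1⊕1⊕0⊕1⊕0⊕1⊕1 = 1
s4 (pos 4,5,6,7,12,13,14,15): 0⊕1⊕1⊕0⊕0⊕1⊕1⊕1 = 1
s8 (pos 8,9,10,11,12,13,14,15): 0⊕1⊕1⊕0⊕0⊕1⊕1⊕1 = 1
Syndrome s8…s1 = 1111 → error at position 15.
Flip position 15: 001011001100111 → 001011001100110
Read data bits from positions 3,5,6,7,9,10,11,12,13,14,15: 11101100110

11101100110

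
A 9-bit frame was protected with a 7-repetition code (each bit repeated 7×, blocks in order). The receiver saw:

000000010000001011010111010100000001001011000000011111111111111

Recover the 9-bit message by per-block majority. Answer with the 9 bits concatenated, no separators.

Block 1 (0000000): 0 ones → 0
Block 2 (1000000): 1 one → 0
Block 3 (1011010): 4 ones → 1
Block 4 (1110101): 5 ones → 1
Block 5 (0000000): 0 ones → 0
Block 6 (1001011): 4 ones → 1
Block 7 (0000000): 0 ones → 0
Block 8 (1111111): 7 ones → 1
Block 9 (1111111): 7 ones → 1

001101011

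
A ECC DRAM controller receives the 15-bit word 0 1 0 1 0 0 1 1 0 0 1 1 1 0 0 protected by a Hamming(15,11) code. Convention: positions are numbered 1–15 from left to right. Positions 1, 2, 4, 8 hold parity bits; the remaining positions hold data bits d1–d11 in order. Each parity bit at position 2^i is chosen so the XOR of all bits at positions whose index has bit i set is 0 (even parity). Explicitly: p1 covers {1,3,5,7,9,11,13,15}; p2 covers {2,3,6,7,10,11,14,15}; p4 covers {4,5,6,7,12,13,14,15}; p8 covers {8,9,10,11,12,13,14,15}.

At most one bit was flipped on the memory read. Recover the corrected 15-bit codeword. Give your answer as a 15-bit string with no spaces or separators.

s1 (pos 1,3,5,7,9,11,13,15): 0⊕0⊕0⊕1⊕0⊕1⊕1⊕0 = 1
s2 (pos 2,3,6,7,10,11,14,15): 1⊕0⊕0⊕1⊕0⊕1⊕0⊕0 = 1
s4 (pos 4,5,6,7,12,13,14,15): 1⊕0⊕0⊕1⊕1⊕1⊕0⊕0 = 0
s8 (pos 8,9,10,11,12,13,14,15): 1⊕0⊕0⊕1⊕1⊕1⊕0⊕0 = 0
Syndrome s8…s1 = 0011 → error at position 3.
Flip position 3: 010100110011100 → 011100110011100

011100110011100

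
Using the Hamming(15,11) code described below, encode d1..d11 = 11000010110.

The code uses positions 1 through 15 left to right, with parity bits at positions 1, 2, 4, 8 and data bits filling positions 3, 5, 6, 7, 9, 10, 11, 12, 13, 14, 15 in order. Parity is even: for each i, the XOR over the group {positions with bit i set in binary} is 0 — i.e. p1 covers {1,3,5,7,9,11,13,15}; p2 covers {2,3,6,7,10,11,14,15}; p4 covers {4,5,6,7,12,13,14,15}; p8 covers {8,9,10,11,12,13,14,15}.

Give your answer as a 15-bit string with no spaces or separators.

011110010010110

Place data at non-parity positions: p1 p2 1 p4 1 0 0 p8 0 0 1 0 1 1 0
p1 (pos 1,3,5,7,9,11,13,15): XOR of data positions = 1⊕1⊕0⊕0⊕1⊕1⊕0 = 0
p2 (pos 2,3,6,7,10,11,14,15): XOR of data positions = 1⊕0⊕0⊕0⊕1⊕1⊕0 = 1
p4 (pos 4,5,6,7,12,13,14,15): XOR of data positions = 1⊕0⊕0⊕0⊕1⊕1⊕0 = 1
p8 (pos 8,9,10,11,12,13,14,15): XOR of data positions = 0⊕0⊕1⊕0⊕1⊕1⊕0 = 1
Codeword: 011110010010110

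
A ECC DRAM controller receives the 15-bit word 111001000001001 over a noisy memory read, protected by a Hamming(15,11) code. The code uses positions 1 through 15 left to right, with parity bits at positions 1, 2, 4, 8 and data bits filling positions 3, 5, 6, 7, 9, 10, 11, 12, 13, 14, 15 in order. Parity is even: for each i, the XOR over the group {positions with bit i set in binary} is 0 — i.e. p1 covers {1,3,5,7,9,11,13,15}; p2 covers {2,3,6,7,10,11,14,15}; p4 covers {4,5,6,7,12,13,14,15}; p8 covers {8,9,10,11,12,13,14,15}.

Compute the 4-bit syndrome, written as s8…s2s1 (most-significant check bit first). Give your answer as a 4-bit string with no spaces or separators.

s1 (pos 1,3,5,7,9,11,13,15): 1⊕1⊕0⊕0⊕0⊕0⊕0⊕1 = 1
s2 (pos 2,3,6,7,10,11,14,15): 1⊕1⊕1⊕0⊕0⊕0⊕0⊕1 = 0
s4 (pos 4,5,6,7,12,13,14,15): 0⊕0⊕1⊕0⊕1⊕0⊕0⊕1 = 1
s8 (pos 8,9,10,11,12,13,14,15): 0⊕0⊕0⊕0⊕1⊕0⊕0⊕1 = 0
Syndrome s8…s1 = 0101 → error at position 5.

0101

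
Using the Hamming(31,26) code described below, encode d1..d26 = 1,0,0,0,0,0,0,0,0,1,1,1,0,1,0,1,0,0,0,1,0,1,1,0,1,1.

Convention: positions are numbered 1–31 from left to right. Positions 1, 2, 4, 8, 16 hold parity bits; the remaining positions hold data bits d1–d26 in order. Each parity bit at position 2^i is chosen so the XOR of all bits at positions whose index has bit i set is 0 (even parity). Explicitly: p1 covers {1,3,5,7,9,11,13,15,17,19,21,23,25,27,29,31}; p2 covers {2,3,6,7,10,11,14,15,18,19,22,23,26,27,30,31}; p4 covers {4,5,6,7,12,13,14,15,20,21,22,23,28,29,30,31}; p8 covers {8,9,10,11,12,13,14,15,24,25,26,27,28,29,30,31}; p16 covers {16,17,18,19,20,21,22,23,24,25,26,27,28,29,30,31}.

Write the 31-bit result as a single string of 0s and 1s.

0110000100000110101010001011011

Place data at non-parity positions: p1 p2 1 p4 0 0 0 p8 0 0 0 0 0 1 1 p16 1 0 1 0 1 0 0 0 1 0 1 1 0 1 1
p1 (pos 1,3,5,7,9,11,13,15,17,19,21,23,25,27,29,31): XOR of data positions = 1⊕0⊕0⊕0⊕0⊕0⊕1⊕1⊕1⊕1⊕0⊕1⊕1⊕0⊕1 = 0
p2 (pos 2,3,6,7,10,11,14,15,18,19,22,23,26,27,30,31): XOR of data positions = 1⊕0⊕0⊕0⊕0⊕1⊕1⊕0⊕1⊕0⊕0⊕0⊕1⊕1⊕1 = 1
p4 (pos 4,5,6,7,12,13,14,15,20,21,22,23,28,29,30,31): XOR of data positions = 0⊕0⊕0⊕0⊕0⊕1⊕1⊕0⊕1⊕0⊕0⊕1⊕0⊕1⊕1 = 0
p8 (pos 8,9,10,11,12,13,14,15,24,25,26,27,28,29,30,31): XOR of data positions = 0⊕0⊕0⊕0⊕0⊕1⊕1⊕0⊕1⊕0⊕1⊕1⊕0⊕1⊕1 = 1
p16 (pos 16,17,18,19,20,21,22,23,24,25,26,27,28,29,30,31): XOR of data positions = 1⊕0⊕1⊕0⊕1⊕0⊕0⊕0⊕1⊕0⊕1⊕1⊕0⊕1⊕1 = 0
Codeword: 0110000100000110101010001011011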